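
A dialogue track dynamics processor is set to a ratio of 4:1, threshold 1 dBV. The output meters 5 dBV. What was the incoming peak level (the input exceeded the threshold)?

That's 4 dB above the 1 dBV threshold.
Before 4:1 compression the overshoot was 4 × 4 = 16 dB, so input = 1 + 16 = 17 dBV.

17 dBV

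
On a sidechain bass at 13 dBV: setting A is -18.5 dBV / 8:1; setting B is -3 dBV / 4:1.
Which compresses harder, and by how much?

A, by 15.5625 dB

A: overshoot 31.5 dB → output overshoot 3.9375 dB → GR 27.5625 dB.
B: overshoot 16 dB → output overshoot 4 dB → GR 12 dB.
A reduces 15.5625 dB more.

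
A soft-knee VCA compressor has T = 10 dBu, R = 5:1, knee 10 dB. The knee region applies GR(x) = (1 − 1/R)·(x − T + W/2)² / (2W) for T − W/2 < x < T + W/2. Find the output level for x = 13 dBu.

10.44 dBu

x − T + W/2 = 13 − 10 + 5 = 8.
GR = (1 − 1/5) × 8² / 20 = 0.8 × 64 / 20 = 2.56 dB.
Output = 13 − 2.56 = 10.44 dBu.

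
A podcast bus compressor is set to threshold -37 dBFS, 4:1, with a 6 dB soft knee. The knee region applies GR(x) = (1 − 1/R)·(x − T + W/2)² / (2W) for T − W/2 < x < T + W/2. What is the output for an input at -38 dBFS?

-38.25 dBFS

x − T + W/2 = -38 − (-37) + 3 = 2.
GR = (1 − 1/4) × 2² / 12 = 0.75 × 4 / 12 = 0.25 dB.
Output = -38 − 0.25 = -38.25 dBFS.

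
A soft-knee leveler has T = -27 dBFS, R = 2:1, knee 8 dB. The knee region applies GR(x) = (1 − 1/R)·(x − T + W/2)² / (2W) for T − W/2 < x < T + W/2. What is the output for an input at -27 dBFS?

x − T + W/2 = -27 − (-27) + 4 = 4.
GR = (1 − 1/2) × 4² / 16 = 0.5 × 16 / 16 = 0.5 dB.
Output = -27 − 0.5 = -27.5 dBFS.

-27.5 dBFS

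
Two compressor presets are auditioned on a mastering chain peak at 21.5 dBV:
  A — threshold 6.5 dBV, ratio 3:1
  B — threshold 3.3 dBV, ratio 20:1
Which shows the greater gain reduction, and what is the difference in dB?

A: 15 dB over, compressed to 5 dB over, so 10 dB of GR.
B: 18.2 dB over, compressed to 0.91 dB over, so 17.29 dB of GR.
B applies 7.29 dB more gain reduction.

B, by 7.29 dB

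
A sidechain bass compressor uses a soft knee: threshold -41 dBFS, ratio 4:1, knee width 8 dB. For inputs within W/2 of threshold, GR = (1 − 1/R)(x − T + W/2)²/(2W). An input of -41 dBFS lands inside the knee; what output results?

x − T + W/2 = -41 − (-41) + 4 = 4.
GR = (1 − 1/4) × 4² / 16 = 0.75 × 16 / 16 = 0.75 dB.
Output = -41 − 0.75 = -41.75 dBFS.

-41.75 dBFS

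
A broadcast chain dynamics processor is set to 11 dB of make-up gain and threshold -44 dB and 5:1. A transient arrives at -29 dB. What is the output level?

-30 dB

The input is 15 dB above the -44 dB threshold.
5:1 compression reduces that to 15/5 = 3 dB over.
That puts the output at -41 dB; make-up adds 11 dB, giving -30 dB.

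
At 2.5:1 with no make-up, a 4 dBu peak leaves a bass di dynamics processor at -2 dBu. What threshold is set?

Let T be the threshold. Output overshoot = (input overshoot)/R, so -2 − T = (4 − T)/2.5.
2.5·(-2 − T) = 4 − T → 1.5·T = -5 − 4 = -9.
T = -9/1.5 = -6 dBu.

-6 dBu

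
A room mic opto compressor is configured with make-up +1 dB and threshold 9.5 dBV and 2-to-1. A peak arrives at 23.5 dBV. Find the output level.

17.5 dBV

23.5 dBV sits 14 dB over threshold.
2:1 compression reduces that to 14/2 = 7 dB over.
That puts the output at 16.5 dBV; make-up adds 1 dB, giving 17.5 dBV.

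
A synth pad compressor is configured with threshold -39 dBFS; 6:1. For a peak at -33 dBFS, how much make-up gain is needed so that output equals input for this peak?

5 dB

Overshoot 6 dB → 6/6 = 1 dB after compression, so the compressed level is -39 + 1 = -38 dBFS.
Make-up = target − compressed = -33 − (-38) = 5 dB.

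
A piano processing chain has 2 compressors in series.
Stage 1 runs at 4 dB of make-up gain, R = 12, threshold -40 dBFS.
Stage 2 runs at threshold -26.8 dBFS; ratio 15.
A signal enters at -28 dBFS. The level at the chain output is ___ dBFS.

Stage 1: -28 dBFS is 12 dB over -40 dBFS; at 12:1 that becomes 1 dB over, giving -39 dBFS; +4 dB make-up → -35 dBFS.
Stage 2: below threshold (-35 ≤ -26.8); passes unchanged; output -35 dBFS.

-35 dBFS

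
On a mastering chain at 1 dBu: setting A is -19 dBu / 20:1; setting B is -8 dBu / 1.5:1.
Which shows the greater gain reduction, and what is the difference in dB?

A, by 16 dB

A: 20 dB over, compressed to 1 dB over, so 19 dB of GR.
B: 9 dB over, compressed to 6 dB over, so 3 dB of GR.
A reduces 16 dB more.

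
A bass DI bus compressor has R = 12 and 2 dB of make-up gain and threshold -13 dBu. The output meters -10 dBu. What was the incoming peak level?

Stripping the +2 dB make-up gives -12 dBu at the gain stage.
Post-compression overshoot = -12 − (-13) = 1 dB.
Undo the ratio: input overshoot = 1 × 12 = 12 dB, giving input = -1 dBu.

-1 dBu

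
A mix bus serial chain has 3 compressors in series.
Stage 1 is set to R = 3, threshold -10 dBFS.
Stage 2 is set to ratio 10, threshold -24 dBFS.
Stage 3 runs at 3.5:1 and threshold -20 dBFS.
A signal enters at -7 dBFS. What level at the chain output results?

-22.5 dBFS

Stage 1: 3 dB above -10 dBFS, reduced 3:1 to 1 dB above → -9 dBFS.
Stage 2: overshoot 15 dB → 15/10 = 1.5 dB → -22.5 dBFS.
Stage 3: -22.5 dBFS ≤ -20 dBFS, so stage 3 doesn't engage; output -22.5 dBFS.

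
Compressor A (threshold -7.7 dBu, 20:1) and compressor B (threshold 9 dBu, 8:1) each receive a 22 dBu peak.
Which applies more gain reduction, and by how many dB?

A, by 16.84 dB

A: 29.7 dB over, compressed to 1.485 dB over, so 28.215 dB of GR.
B: 13 dB over, compressed to 1.625 dB over, so 11.375 dB of GR.
A applies 16.84 dB more gain reduction.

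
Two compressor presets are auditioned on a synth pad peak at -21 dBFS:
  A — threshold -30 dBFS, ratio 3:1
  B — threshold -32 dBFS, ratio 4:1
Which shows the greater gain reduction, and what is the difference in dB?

A: GR = 9 − 9/3 = 6 dB.
B: GR = 11 − 11/4 = 8.25 dB.
B applies 2.25 dB more gain reduction.

B, by 2.25 dB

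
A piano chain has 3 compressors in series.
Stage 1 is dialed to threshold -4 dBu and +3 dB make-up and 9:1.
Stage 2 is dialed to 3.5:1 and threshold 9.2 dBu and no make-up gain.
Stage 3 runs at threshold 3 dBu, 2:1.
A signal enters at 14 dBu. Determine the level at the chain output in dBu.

Stage 1: 18 dB above -4 dBu, reduced 9:1 to 2 dB above → -2 dBu; +3 dB make-up → 1 dBu.
Stage 2: below threshold (1 ≤ 9.2); passes unchanged; output 1 dBu.
Stage 3: 1 dBu ≤ 3 dBu, so stage 3 doesn't engage; output 1 dBu.

1 dBu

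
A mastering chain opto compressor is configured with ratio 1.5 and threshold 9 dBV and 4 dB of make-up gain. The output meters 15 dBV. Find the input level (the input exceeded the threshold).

12 dBV

Remove make-up: 15 − 4 = 11 dBV.
The compressed level sits 11 − 9 = 2 dB over threshold.
Before 1.5:1 compression the overshoot was 2 × 1.5 = 3 dB, so input = 9 + 3 = 12 dBV.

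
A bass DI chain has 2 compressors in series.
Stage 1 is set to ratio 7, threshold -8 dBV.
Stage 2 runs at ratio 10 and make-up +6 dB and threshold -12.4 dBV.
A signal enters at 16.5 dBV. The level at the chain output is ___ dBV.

-5.61 dBV

Stage 1: overshoot 24.5 dB → 24.5/7 = 3.5 dB → -4.5 dBV.
Stage 2: 7.9 dB above -12.4 dBV, reduced 10:1 to 0.79 dB above → -11.61 dBV; +6 dB make-up → -5.61 dBV.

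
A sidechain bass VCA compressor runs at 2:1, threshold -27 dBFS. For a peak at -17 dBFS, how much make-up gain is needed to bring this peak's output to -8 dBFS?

14 dB

Without make-up, output = threshold + overshoot/2 = -27 + 5 = -22 dBFS.
Gap to target: 14 dB.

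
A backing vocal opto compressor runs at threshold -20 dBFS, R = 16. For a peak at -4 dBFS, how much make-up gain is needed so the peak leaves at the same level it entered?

The peak compresses to -20 + 16/16 = -19 dBFS.
To reach -4 dBFS requires -4 − (-19) = 15 dB of make-up.

15 dB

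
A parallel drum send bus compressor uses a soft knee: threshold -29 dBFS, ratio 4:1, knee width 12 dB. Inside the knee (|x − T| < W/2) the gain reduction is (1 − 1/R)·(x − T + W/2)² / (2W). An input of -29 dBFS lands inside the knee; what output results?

-30.125 dBFS

x − T + W/2 = -29 − (-29) + 6 = 6.
GR = (1 − 1/4) × 6² / 24 = 0.75 × 36 / 24 = 1.125 dB.
Output = -29 − 1.125 = -30.125 dBFS.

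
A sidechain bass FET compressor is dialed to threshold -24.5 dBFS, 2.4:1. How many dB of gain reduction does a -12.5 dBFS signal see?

The signal is 12 dB above threshold.
After 2.4:1 compression the overshoot becomes 12/2.4 = 5 dB.
Gain reduction = 12 − 5 = 7 dB.

7 dB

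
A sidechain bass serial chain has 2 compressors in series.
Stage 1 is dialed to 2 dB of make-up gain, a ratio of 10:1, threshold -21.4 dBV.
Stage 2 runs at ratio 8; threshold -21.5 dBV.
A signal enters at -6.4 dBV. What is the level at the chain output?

-21.05 dBV

Stage 1: 15 dB above -21.4 dBV, reduced 10:1 to 1.5 dB above → -19.9 dBV; +2 dB make-up → -17.9 dBV.
Stage 2: -17.9 dBV is 3.6 dB over -21.5 dBV; at 8:1 that becomes 0.45 dB over, giving -21.05 dBV.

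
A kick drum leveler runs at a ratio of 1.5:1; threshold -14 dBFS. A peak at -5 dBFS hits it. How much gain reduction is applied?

-5 dBFS exceeds the threshold by 9 dB.
At 1.5:1, output sits 9/1.5 = 6 dB above threshold.
Gain reduction = 9 − 6 = 3 dB.

3 dB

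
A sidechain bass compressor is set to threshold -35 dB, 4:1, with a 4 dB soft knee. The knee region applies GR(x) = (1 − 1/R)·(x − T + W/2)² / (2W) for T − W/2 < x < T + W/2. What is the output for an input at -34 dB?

x − T + W/2 = -34 − (-35) + 2 = 3.
GR = (1 − 1/4) × 3² / 8 = 0.75 × 9 / 8 = 0.84375 dB.
Output = -34 − 0.84375 = -34.84375 dB.

-34.84375 dB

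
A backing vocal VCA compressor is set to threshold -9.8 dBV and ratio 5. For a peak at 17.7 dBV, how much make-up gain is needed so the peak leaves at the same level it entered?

22 dB

The peak compresses to -9.8 + 27.5/5 = -4.3 dBV.
To reach 17.7 dBV requires 17.7 − (-4.3) = 22 dB of make-up.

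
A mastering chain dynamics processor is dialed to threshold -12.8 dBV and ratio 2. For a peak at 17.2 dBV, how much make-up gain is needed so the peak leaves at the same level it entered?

Without make-up, output = threshold + overshoot/2 = -12.8 + 15 = 2.2 dBV.
Gap to target: 15 dB.

15 dB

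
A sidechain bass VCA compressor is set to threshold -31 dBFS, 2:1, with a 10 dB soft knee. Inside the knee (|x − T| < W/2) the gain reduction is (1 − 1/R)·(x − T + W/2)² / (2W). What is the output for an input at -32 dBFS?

-32.4 dBFS

x − T + W/2 = -32 − (-31) + 5 = 4.
GR = (1 − 1/2) × 4² / 20 = 0.5 × 16 / 20 = 0.4 dB.
Output = -32 − 0.4 = -32.4 dBFS.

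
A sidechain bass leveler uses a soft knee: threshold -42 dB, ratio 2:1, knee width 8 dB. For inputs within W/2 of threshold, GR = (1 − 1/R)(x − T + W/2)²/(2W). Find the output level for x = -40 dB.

x − T + W/2 = -40 − (-42) + 4 = 6.
GR = (1 − 1/2) × 6² / 16 = 0.5 × 36 / 16 = 1.125 dB.
Output = -40 − 1.125 = -41.125 dB.

-41.125 dB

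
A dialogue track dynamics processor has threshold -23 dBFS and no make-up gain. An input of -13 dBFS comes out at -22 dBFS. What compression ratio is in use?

10:1

Input overshoot = -13 − (-23) = 10 dB; output overshoot = -22 − (-23) = 1 dB.
Ratio = 10 / 1 = 10.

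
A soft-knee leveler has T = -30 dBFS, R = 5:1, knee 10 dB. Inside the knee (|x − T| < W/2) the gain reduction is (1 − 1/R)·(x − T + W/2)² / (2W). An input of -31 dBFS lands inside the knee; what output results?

-31.64 dBFS

x − T + W/2 = -31 − (-30) + 5 = 4.
GR = (1 − 1/5) × 4² / 20 = 0.8 × 16 / 20 = 0.64 dB.
Output = -31 − 0.64 = -31.64 dBFS.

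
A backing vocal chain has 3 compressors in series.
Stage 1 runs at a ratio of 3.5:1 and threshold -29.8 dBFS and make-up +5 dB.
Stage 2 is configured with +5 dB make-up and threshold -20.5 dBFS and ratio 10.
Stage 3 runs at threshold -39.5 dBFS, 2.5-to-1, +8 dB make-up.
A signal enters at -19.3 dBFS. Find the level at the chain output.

-22.42 dBFS

Stage 1: overshoot 10.5 dB → 10.5/3.5 = 3 dB → -26.8 dBFS; +5 dB make-up → -21.8 dBFS.
Stage 2: -21.8 dBFS is at or below the -20.5 dBFS threshold — no compression; make-up brings it to -16.8 dBFS.
Stage 3: -16.8 dBFS is 22.7 dB over -39.5 dBFS; at 2.5:1 that becomes 9.08 dB over, giving -30.42 dBFS; +8 dB make-up → -22.42 dBFS.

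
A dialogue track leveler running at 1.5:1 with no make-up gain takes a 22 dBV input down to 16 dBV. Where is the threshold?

Input is 18 dB above T (since output overshoot × R = input overshoot: (16 − T)·1.5 = 22 − T gives T = 4 dBV).
Check: 4 + (22 − 4)/1.5 = 4 + 12 = 16 dBV. ✓

4 dBV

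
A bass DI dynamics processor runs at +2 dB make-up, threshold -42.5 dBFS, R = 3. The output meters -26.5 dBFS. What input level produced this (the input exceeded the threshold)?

Stripping the +2 dB make-up gives -28.5 dBFS at the gain stage.
The compressed level sits -28.5 − (-42.5) = 14 dB over threshold.
Before 3:1 compression the overshoot was 14 × 3 = 42 dB, so input = -42.5 + 42 = -0.5 dBFS.

-0.5 dBFS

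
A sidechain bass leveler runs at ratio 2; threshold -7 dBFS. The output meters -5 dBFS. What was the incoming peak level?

Post-compression overshoot = -5 − (-7) = 2 dB.
Input overshoot = R × output overshoot = 4 dB → input = -7 + 4 = -3 dBFS.

-3 dBFS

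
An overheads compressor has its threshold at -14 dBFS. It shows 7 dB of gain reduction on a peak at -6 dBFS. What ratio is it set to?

8:1

Input overshoot = -6 − (-14) = 8 dB.
Output overshoot = 8 − 7 = 1 dB.
Ratio = input overshoot / output overshoot = 8 / 1 = 8.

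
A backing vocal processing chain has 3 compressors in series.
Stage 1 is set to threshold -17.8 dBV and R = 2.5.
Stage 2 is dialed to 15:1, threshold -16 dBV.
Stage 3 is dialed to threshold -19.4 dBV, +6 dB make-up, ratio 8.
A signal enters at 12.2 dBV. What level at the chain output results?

-12.89 dBV

Stage 1: 30 dB above -17.8 dBV, reduced 2.5:1 to 12 dB above → -5.8 dBV.
Stage 2: 10.2 dB above -16 dBV, reduced 15:1 to 0.68 dB above → -15.32 dBV.
Stage 3: overshoot 4.08 dB → 4.08/8 = 0.51 dB → -18.89 dBV; +6 dB make-up → -12.89 dBV.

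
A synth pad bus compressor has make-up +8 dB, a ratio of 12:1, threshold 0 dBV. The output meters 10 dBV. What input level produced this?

24 dBV

Stripping the +8 dB make-up gives 2 dBV at the gain stage.
That's 2 dB above the 0 dBV threshold.
Before 12:1 compression the overshoot was 2 × 12 = 24 dB, so input = 0 + 24 = 24 dBV.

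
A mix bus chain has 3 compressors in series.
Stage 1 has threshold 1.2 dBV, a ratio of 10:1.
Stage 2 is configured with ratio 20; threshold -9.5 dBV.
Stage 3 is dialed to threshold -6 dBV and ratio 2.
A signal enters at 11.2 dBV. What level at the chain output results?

-8.915 dBV

Stage 1: 10 dB above 1.2 dBV, reduced 10:1 to 1 dB above → 2.2 dBV.
Stage 2: 2.2 dBV is 11.7 dB over -9.5 dBV; at 20:1 that becomes 0.585 dB over, giving -8.915 dBV.
Stage 3: below threshold (-8.915 ≤ -6); passes unchanged; output -8.915 dBV.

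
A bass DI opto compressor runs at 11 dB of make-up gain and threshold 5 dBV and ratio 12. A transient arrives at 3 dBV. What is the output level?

14 dBV

3 dBV is 2 dB below the 5 dBV threshold, so no gain reduction is applied.
Make-up gain adds 11 dB: 3 + 11 = 14 dBV.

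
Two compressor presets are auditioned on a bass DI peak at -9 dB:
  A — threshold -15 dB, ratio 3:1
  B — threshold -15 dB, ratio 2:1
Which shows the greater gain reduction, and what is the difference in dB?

A: GR = 6 − 6/3 = 4 dB.
B: GR = 6 − 6/2 = 3 dB.
A applies 1 dB more gain reduction.

A, by 1 dB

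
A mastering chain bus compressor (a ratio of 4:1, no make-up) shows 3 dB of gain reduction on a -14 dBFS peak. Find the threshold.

-18 dBFS

Input is 4 dB above T (since output overshoot × R = input overshoot: (-17 − T)·4 = -14 − T gives T = -18 dBFS).
Check: -18 + (-14 − (-18))/4 = -18 + 1 = -17 dBFS. ✓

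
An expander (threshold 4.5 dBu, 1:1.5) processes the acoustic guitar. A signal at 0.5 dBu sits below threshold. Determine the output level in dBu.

Below threshold, a 1:1.5 expander applies gain = (1.5−1)×(T − x) of attenuation.
(1.5−1) × 4 = 2 dB, so output = 0.5 − 2 = -1.5 dBu.

-1.5 dBu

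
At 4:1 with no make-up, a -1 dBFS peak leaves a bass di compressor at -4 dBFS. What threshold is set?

Let T be the threshold. Output overshoot = (input overshoot)/R, so -4 − T = (-1 − T)/4.
4·(-4 − T) = -1 − T → 3·T = -16 − (-1) = -15.
T = -15/3 = -5 dBFS.

-5 dBFS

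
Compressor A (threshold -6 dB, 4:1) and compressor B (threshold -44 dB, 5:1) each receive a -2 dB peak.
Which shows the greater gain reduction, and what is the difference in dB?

A: overshoot 4 dB → output overshoot 1 dB → GR 3 dB.
B: overshoot 42 dB → output overshoot 8.4 dB → GR 33.6 dB.
Difference: 30.6 dB in favour of B.

B, by 30.6 dB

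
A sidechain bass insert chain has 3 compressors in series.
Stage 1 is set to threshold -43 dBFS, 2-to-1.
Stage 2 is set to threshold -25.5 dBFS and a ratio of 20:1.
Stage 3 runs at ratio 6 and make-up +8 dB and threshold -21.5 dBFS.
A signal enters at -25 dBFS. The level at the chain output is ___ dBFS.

Stage 1: -25 dBFS is 18 dB over -43 dBFS; at 2:1 that becomes 9 dB over, giving -34 dBFS.
Stage 2: -34 dBFS is at or below the -25.5 dBFS threshold — no compression; output -34 dBFS.
Stage 3: -34 dBFS is at or below the -21.5 dBFS threshold — no compression; make-up brings it to -26 dBFS.

-26 dBFS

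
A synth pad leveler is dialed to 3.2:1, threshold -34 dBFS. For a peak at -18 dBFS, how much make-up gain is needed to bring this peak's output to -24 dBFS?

5 dB

Without make-up, output = threshold + overshoot/3.2 = -34 + 5 = -29 dBFS.
Gap to target: 5 dB.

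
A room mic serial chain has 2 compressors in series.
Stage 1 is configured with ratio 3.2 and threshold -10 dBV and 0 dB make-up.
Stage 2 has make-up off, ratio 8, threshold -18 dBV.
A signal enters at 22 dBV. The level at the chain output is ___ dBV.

Stage 1: overshoot 32 dB → 32/3.2 = 10 dB → 0 dBV.
Stage 2: overshoot 18 dB → 18/8 = 2.25 dB → -15.75 dBV.

-15.75 dBV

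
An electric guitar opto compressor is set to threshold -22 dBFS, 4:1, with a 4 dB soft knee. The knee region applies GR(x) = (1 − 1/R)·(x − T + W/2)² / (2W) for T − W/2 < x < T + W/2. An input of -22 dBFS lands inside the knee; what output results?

-22.375 dBFS

x − T + W/2 = -22 − (-22) + 2 = 2.
GR = (1 − 1/4) × 2² / 8 = 0.75 × 4 / 8 = 0.375 dB.
Output = -22 − 0.375 = -22.375 dBFS.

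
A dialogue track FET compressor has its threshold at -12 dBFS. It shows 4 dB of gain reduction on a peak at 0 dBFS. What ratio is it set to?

1.5:1

Input overshoot = 0 − (-12) = 12 dB.
Output overshoot = 12 − 4 = 8 dB.
Ratio = input overshoot / output overshoot = 12 / 8 = 1.5.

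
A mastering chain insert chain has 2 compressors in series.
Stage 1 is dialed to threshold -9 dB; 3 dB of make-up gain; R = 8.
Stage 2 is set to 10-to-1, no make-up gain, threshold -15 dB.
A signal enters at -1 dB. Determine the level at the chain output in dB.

Stage 1: -1 dB is 8 dB over -9 dB; at 8:1 that becomes 1 dB over, giving -8 dB; +3 dB make-up → -5 dB.
Stage 2: 10 dB above -15 dB, reduced 10:1 to 1 dB above → -14 dB.

-14 dB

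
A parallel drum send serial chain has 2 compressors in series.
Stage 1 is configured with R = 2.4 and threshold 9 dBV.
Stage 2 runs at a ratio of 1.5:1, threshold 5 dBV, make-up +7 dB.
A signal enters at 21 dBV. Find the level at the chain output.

18 dBV

Stage 1: 12 dB above 9 dBV, reduced 2.4:1 to 5 dB above → 14 dBV.
Stage 2: 9 dB above 5 dBV, reduced 1.5:1 to 6 dB above → 11 dBV; +7 dB make-up → 18 dBV.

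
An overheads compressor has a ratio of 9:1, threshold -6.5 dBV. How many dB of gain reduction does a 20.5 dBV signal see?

Overshoot = 20.5 − (-6.5) = 27 dB.
After 9:1 compression the overshoot becomes 27/9 = 3 dB.
So the signal is attenuated by 27 − 3 = 24 dB.

24 dB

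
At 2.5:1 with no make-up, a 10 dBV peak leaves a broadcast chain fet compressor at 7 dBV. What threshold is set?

5 dBV

Let T be the threshold. Output overshoot = (input overshoot)/R, so 7 − T = (10 − T)/2.5.
2.5·(7 − T) = 10 − T → 1.5·T = 17.5 − 10 = 7.5.
T = 7.5/1.5 = 5 dBV.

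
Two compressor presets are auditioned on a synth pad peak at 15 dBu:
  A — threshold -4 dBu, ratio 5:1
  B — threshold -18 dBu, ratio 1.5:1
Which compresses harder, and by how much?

A: 19 dB over, compressed to 3.8 dB over, so 15.2 dB of GR.
B: 33 dB over, compressed to 22 dB over, so 11 dB of GR.
A reduces 4.2 dB more.

A, by 4.2 dB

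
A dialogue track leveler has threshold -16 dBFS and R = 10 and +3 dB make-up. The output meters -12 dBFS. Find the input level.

-6 dBFS

Before make-up, the level was -12 − 3 = -15 dBFS.
That's 1 dB above the -16 dBFS threshold.
Undo the ratio: input overshoot = 1 × 10 = 10 dB, giving input = -6 dBFS.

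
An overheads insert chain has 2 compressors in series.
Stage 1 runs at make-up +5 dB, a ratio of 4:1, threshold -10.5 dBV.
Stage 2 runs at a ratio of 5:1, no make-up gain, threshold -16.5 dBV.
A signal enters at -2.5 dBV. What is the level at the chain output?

-13.9 dBV

Stage 1: -2.5 dBV is 8 dB over -10.5 dBV; at 4:1 that becomes 2 dB over, giving -8.5 dBV; +5 dB make-up → -3.5 dBV.
Stage 2: overshoot 13 dB → 13/5 = 2.6 dB → -13.9 dBV.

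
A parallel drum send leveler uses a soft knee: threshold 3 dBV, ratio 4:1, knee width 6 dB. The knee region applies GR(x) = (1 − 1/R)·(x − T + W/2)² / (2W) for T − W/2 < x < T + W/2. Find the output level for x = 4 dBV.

3 dBV

x − T + W/2 = 4 − 3 + 3 = 4.
GR = (1 − 1/4) × 4² / 12 = 0.75 × 16 / 12 = 1 dB.
Output = 4 − 1 = 3 dBV.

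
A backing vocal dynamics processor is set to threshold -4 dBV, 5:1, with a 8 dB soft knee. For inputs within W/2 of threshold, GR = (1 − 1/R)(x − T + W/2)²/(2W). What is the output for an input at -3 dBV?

-4.25 dBV

x − T + W/2 = -3 − (-4) + 4 = 5.
GR = (1 − 1/5) × 5² / 16 = 0.8 × 25 / 16 = 1.25 dB.
Output = -3 − 1.25 = -4.25 dBV.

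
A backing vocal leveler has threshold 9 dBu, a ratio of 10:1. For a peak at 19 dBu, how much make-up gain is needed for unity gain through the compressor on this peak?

9 dB

The peak compresses to 9 + 10/10 = 10 dBu.
To reach 19 dBu requires 19 − 10 = 9 dB of make-up.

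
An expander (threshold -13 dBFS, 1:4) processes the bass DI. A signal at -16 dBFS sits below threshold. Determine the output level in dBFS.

The input is 3 dB below the -13 dBFS threshold.
A 1:4 expander multiplies undershoot by 4: 3 × 4 = 12 dB below threshold.
Output = -13 − 12 = -25 dBFS.

-25 dBFS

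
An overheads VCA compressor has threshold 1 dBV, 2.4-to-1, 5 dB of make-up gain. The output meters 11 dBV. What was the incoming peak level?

13 dBV

Remove make-up: 11 − 5 = 6 dBV.
That's 5 dB above the 1 dBV threshold.
Input overshoot = R × output overshoot = 12 dB → input = 1 + 12 = 13 dBV.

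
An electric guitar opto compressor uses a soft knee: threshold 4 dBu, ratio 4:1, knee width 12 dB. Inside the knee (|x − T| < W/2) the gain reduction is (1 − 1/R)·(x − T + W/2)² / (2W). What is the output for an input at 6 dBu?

x − T + W/2 = 6 − 4 + 6 = 8.
GR = (1 − 1/4) × 8² / 24 = 0.75 × 64 / 24 = 2 dB.
Output = 6 − 2 = 4 dBu.

4 dBu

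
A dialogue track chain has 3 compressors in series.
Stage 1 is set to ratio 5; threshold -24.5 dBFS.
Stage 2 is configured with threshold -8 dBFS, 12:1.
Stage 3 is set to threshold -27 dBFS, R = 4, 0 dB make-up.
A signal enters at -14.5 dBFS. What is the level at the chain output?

-25.875 dBFS

Stage 1: overshoot 10 dB → 10/5 = 2 dB → -22.5 dBFS.
Stage 2: -22.5 dBFS is at or below the -8 dBFS threshold — no compression; output -22.5 dBFS.
Stage 3: 4.5 dB above -27 dBFS, reduced 4:1 to 1.125 dB above → -25.875 dBFS.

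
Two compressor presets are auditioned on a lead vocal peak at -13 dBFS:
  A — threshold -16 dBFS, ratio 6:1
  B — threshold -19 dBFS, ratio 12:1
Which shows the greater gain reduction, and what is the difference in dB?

A: 3 dB over, compressed to 0.5 dB over, so 2.5 dB of GR.
B: 6 dB over, compressed to 0.5 dB over, so 5.5 dB of GR.
Difference: 3 dB in favour of B.

B, by 3 dB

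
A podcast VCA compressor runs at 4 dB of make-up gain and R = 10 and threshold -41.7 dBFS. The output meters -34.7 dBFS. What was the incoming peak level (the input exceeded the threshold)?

-11.7 dBFS

Remove make-up: -34.7 − 4 = -38.7 dBFS.
The compressed level sits -38.7 − (-41.7) = 3 dB over threshold.
Before 10:1 compression the overshoot was 3 × 10 = 30 dB, so input = -41.7 + 30 = -11.7 dBFS.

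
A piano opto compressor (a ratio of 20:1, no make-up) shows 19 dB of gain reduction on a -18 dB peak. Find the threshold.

-38 dB

Let T be the threshold. Output overshoot = (input overshoot)/R, so -37 − T = (-18 − T)/20.
20·(-37 − T) = -18 − T → 19·T = -740 − (-18) = -722.
T = -722/19 = -38 dB.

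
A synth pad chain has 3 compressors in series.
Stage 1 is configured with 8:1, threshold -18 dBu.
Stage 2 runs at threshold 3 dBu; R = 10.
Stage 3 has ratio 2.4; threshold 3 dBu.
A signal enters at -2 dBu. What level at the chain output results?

Stage 1: overshoot 16 dB → 16/8 = 2 dB → -16 dBu.
Stage 2: -16 dBu ≤ 3 dBu, so stage 2 doesn't engage; output -16 dBu.
Stage 3: below threshold (-16 ≤ 3); passes unchanged; output -16 dBu.

-16 dBu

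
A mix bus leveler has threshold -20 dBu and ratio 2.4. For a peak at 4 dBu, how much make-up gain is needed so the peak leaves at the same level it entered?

14 dB

The peak compresses to -20 + 24/2.4 = -10 dBu.
To reach 4 dBu requires 4 − (-10) = 14 dB of make-up.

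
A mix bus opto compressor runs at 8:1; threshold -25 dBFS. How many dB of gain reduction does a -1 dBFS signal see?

21 dB

The signal is 24 dB above threshold.
At 8:1, output sits 24/8 = 3 dB above threshold.
Gain reduction = 24 − 3 = 21 dB.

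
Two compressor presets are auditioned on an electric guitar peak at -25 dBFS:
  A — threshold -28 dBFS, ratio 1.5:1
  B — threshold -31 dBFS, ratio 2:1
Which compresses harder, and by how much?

A: 3 dB over, compressed to 2 dB over, so 1 dB of GR.
B: 6 dB over, compressed to 3 dB over, so 3 dB of GR.
Difference: 2 dB in favour of B.

B, by 2 dB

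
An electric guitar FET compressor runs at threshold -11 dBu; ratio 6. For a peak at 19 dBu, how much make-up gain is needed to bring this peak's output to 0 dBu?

The peak compresses to -11 + 30/6 = -6 dBu.
To reach 0 dBu requires 0 − (-6) = 6 dB of make-up.

6 dB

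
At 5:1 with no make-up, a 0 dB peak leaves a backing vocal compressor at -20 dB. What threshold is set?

Input is 25 dB above T (since output overshoot × R = input overshoot: (-20 − T)·5 = 0 − T gives T = -25 dB).
Check: -25 + (0 − (-25))/5 = -25 + 5 = -20 dB. ✓

-25 dB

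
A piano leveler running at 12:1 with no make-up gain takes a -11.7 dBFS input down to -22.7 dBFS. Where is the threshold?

-23.7 dBFS

Let T be the threshold. Output overshoot = (input overshoot)/R, so -22.7 − T = (-11.7 − T)/12.
12·(-22.7 − T) = -11.7 − T → 11·T = -272.4 − (-11.7) = -260.7.
T = -260.7/11 = -23.7 dBFS.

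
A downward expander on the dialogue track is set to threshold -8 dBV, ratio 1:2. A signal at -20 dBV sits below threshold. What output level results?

Below threshold, a 1:2 expander applies gain = (2−1)×(T − x) of attenuation.
(2−1) × 12 = 12 dB, so output = -20 − 12 = -32 dBV.

-32 dBV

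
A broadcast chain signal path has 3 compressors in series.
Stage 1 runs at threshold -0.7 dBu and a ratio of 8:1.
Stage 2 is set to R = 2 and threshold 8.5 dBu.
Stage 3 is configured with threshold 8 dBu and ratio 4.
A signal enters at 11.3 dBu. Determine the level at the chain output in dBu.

0.8 dBu

Stage 1: 12 dB above -0.7 dBu, reduced 8:1 to 1.5 dB above → 0.8 dBu.
Stage 2: 0.8 dBu ≤ 8.5 dBu, so stage 2 doesn't engage; output 0.8 dBu.
Stage 3: 0.8 dBu is at or below the 8 dBu threshold — no compression; output 0.8 dBu.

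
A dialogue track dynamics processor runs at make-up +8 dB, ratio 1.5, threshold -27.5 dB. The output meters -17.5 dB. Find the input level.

Before make-up, the level was -17.5 − 8 = -25.5 dB.
The compressed level sits -25.5 − (-27.5) = 2 dB over threshold.
Undo the ratio: input overshoot = 2 × 1.5 = 3 dB, giving input = -24.5 dB.

-24.5 dB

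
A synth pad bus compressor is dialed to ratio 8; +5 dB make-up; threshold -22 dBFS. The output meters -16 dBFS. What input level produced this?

-14 dBFS

Remove make-up: -16 − 5 = -21 dBFS.
The compressed level sits -21 − (-22) = 1 dB over threshold.
Input overshoot = R × output overshoot = 8 dB → input = -22 + 8 = -14 dBFS.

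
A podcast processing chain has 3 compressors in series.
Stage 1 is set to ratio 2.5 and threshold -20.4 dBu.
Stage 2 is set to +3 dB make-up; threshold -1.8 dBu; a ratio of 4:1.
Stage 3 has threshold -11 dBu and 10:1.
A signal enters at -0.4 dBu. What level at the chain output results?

-10.84 dBu

Stage 1: overshoot 20 dB → 20/2.5 = 8 dB → -12.4 dBu.
Stage 2: -12.4 dBu is at or below the -1.8 dBu threshold — no compression; make-up brings it to -9.4 dBu.
Stage 3: overshoot 1.6 dB → 1.6/10 = 0.16 dB → -10.84 dBu.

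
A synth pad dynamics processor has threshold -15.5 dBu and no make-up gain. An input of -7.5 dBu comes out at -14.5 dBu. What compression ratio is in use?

Input overshoot = -7.5 − (-15.5) = 8 dB; output overshoot = -14.5 − (-15.5) = 1 dB.
Ratio = 8 / 1 = 8.

8:1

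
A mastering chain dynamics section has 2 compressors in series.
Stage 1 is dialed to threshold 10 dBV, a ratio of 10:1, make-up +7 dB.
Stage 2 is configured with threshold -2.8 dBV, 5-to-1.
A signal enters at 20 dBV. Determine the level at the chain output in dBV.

Stage 1: 10 dB above 10 dBV, reduced 10:1 to 1 dB above → 11 dBV; +7 dB make-up → 18 dBV.
Stage 2: 20.8 dB above -2.8 dBV, reduced 5:1 to 4.16 dB above → 1.36 dBV.

1.36 dBV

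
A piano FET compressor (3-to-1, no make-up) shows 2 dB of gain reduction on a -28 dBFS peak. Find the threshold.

Let T be the threshold. Output overshoot = (input overshoot)/R, so -30 − T = (-28 − T)/3.
3·(-30 − T) = -28 − T → 2·T = -90 − (-28) = -62.
T = -62/2 = -31 dBFS.

-31 dBFS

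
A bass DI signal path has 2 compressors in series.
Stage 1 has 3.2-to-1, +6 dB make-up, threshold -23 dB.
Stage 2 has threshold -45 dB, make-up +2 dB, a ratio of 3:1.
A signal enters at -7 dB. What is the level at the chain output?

-32 dB

Stage 1: overshoot 16 dB → 16/3.2 = 5 dB → -18 dB; +6 dB make-up → -12 dB.
Stage 2: 33 dB above -45 dB, reduced 3:1 to 11 dB above → -34 dB; +2 dB make-up → -32 dB.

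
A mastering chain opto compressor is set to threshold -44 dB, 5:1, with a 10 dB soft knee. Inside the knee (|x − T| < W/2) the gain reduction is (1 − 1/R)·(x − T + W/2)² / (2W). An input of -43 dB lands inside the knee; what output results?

x − T + W/2 = -43 − (-44) + 5 = 6.
GR = (1 − 1/5) × 6² / 20 = 0.8 × 36 / 20 = 1.44 dB.
Output = -43 − 1.44 = -44.44 dB.

-44.44 dB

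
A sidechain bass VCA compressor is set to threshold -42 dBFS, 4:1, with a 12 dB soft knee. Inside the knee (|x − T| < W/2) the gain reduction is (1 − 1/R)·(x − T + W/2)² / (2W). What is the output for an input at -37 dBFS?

-40.78125 dBFS

x − T + W/2 = -37 − (-42) + 6 = 11.
GR = (1 − 1/4) × 11² / 24 = 0.75 × 121 / 24 = 3.78125 dB.
Output = -37 − 3.78125 = -40.78125 dBFS.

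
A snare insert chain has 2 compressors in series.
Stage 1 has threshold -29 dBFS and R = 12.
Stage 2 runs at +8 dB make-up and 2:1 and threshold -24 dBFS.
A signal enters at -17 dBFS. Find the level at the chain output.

-20 dBFS

Stage 1: overshoot 12 dB → 12/12 = 1 dB → -28 dBFS.
Stage 2: below threshold (-28 ≤ -24); passes unchanged; make-up brings it to -20 dBFS.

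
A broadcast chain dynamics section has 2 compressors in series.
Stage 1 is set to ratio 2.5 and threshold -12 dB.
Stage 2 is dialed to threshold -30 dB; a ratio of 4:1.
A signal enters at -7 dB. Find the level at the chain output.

-25 dB

Stage 1: overshoot 5 dB → 5/2.5 = 2 dB → -10 dB.
Stage 2: -10 dB is 20 dB over -30 dB; at 4:1 that becomes 5 dB over, giving -25 dB.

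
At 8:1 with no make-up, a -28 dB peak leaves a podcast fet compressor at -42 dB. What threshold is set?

Let T be the threshold. Output overshoot = (input overshoot)/R, so -42 − T = (-28 − T)/8.
8·(-42 − T) = -28 − T → 7·T = -336 − (-28) = -308.
T = -308/7 = -44 dB.

-44 dB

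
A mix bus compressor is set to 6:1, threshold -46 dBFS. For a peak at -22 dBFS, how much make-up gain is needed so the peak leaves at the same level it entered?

Overshoot 24 dB → 24/6 = 4 dB after compression, so the compressed level is -46 + 4 = -42 dBFS.
Make-up = target − compressed = -22 − (-42) = 20 dB.

20 dB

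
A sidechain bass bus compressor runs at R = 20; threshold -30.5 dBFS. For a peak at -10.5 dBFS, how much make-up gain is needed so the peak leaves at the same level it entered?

Without make-up, output = threshold + overshoot/20 = -30.5 + 1 = -29.5 dBFS.
Gap to target: 19 dB.

19 dB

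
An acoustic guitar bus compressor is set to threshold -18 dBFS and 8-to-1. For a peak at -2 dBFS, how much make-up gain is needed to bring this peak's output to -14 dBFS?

Without make-up, output = threshold + overshoot/8 = -18 + 2 = -16 dBFS.
Gap to target: 2 dB.

2 dB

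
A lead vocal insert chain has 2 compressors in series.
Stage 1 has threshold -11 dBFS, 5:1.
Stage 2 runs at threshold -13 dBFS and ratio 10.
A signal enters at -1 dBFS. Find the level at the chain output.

-12.6 dBFS

Stage 1: 10 dB above -11 dBFS, reduced 5:1 to 2 dB above → -9 dBFS.
Stage 2: -9 dBFS is 4 dB over -13 dBFS; at 10:1 that becomes 0.4 dB over, giving -12.6 dBFS.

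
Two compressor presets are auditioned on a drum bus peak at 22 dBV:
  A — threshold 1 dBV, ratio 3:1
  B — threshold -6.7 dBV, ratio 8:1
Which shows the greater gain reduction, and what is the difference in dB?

B, by 11.1125 dB

A: GR = 21 − 21/3 = 14 dB.
B: GR = 28.7 − 28.7/8 = 25.1125 dB.
B applies 11.1125 dB more gain reduction.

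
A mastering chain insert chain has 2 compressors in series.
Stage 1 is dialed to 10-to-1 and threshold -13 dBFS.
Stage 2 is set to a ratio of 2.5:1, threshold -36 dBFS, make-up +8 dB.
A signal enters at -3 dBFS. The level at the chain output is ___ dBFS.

Stage 1: overshoot 10 dB → 10/10 = 1 dB → -12 dBFS.
Stage 2: -12 dBFS is 24 dB over -36 dBFS; at 2.5:1 that becomes 9.6 dB over, giving -26.4 dBFS; +8 dB make-up → -18.4 dBFS.

-18.4 dBFS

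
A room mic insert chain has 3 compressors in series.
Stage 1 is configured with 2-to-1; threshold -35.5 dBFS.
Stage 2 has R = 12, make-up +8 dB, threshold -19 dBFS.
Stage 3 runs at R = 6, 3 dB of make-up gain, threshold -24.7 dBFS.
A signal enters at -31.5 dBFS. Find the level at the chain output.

Stage 1: overshoot 4 dB → 4/2 = 2 dB → -33.5 dBFS.
Stage 2: -33.5 dBFS ≤ -19 dBFS, so stage 2 doesn't engage; make-up brings it to -25.5 dBFS.
Stage 3: -25.5 dBFS is at or below the -24.7 dBFS threshold — no compression; make-up brings it to -22.5 dBFS.

-22.5 dBFS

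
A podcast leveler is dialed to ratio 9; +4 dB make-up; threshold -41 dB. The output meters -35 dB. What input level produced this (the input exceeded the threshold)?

-23 dB

Remove make-up: -35 − 4 = -39 dB.
The compressed level sits -39 − (-41) = 2 dB over threshold.
Input overshoot = R × output overshoot = 18 dB → input = -41 + 18 = -23 dB.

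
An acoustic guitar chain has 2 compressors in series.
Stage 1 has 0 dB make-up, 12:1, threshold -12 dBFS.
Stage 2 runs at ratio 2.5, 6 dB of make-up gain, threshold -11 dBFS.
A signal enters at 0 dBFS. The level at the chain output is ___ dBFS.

-5 dBFS

Stage 1: 0 dBFS is 12 dB over -12 dBFS; at 12:1 that becomes 1 dB over, giving -11 dBFS.
Stage 2: -11 dBFS is at or below the -11 dBFS threshold — no compression; make-up brings it to -5 dBFS.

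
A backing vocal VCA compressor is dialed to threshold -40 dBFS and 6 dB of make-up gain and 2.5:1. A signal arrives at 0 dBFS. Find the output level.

-18 dBFS

0 dBFS sits 40 dB over threshold.
At 2.5:1 the overshoot is divided by 2.5, leaving 16 dB above threshold.
That puts the output at -24 dBFS; make-up adds 6 dB, giving -18 dBFS.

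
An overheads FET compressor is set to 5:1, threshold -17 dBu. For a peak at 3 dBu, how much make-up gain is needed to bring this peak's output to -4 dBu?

Without make-up, output = threshold + overshoot/5 = -17 + 4 = -13 dBu.
Gap to target: 9 dB.

9 dB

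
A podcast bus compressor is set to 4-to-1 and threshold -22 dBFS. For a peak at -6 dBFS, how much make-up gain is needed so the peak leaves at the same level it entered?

12 dB

Without make-up, output = threshold + overshoot/4 = -22 + 4 = -18 dBFS.
Gap to target: 12 dB.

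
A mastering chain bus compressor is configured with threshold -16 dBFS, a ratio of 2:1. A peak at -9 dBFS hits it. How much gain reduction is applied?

3.5 dB

The signal is 7 dB above threshold.
At 2:1, output sits 7/2 = 3.5 dB above threshold.
GR = overshoot in − overshoot out = 7 − 3.5 = 3.5 dB.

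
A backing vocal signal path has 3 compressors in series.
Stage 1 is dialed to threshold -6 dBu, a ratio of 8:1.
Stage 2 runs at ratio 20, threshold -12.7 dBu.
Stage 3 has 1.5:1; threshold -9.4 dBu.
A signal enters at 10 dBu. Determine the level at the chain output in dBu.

-12.265 dBu

Stage 1: overshoot 16 dB → 16/8 = 2 dB → -4 dBu.
Stage 2: 8.7 dB above -12.7 dBu, reduced 20:1 to 0.435 dB above → -12.265 dBu.
Stage 3: -12.265 dBu is at or below the -9.4 dBu threshold — no compression; output -12.265 dBu.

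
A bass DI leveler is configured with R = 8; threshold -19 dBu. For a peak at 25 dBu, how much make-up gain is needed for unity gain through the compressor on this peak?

38.5 dB

Overshoot 44 dB → 44/8 = 5.5 dB after compression, so the compressed level is -19 + 5.5 = -13.5 dBu.
Make-up = target − compressed = 25 − (-13.5) = 38.5 dB.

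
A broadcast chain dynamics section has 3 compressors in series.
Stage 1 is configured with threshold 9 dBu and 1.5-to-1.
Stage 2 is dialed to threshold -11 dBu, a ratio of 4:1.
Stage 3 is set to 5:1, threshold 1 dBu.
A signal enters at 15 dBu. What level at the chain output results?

Stage 1: 15 dBu is 6 dB over 9 dBu; at 1.5:1 that becomes 4 dB over, giving 13 dBu.
Stage 2: overshoot 24 dB → 24/4 = 6 dB → -5 dBu.
Stage 3: -5 dBu ≤ 1 dBu, so stage 3 doesn't engage; output -5 dBu.

-5 dBu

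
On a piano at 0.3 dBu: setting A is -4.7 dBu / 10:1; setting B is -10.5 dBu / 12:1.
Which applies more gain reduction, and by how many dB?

B, by 5.4 dB

A: 5 dB over, compressed to 0.5 dB over, so 4.5 dB of GR.
B: 10.8 dB over, compressed to 0.9 dB over, so 9.9 dB of GR.
B reduces 5.4 dB more.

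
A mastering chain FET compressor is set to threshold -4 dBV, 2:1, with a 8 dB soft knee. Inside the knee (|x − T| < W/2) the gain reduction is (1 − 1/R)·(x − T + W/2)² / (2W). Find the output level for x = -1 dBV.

x − T + W/2 = -1 − (-4) + 4 = 7.
GR = (1 − 1/2) × 7² / 16 = 0.5 × 49 / 16 = 1.53125 dB.
Output = -1 − 1.53125 = -2.53125 dBV.

-2.53125 dBV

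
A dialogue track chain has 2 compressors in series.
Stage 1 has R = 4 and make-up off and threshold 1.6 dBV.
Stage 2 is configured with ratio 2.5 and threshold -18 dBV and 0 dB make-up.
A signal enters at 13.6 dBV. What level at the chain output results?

-8.96 dBV

Stage 1: 12 dB above 1.6 dBV, reduced 4:1 to 3 dB above → 4.6 dBV.
Stage 2: overshoot 22.6 dB → 22.6/2.5 = 9.04 dB → -8.96 dBV.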